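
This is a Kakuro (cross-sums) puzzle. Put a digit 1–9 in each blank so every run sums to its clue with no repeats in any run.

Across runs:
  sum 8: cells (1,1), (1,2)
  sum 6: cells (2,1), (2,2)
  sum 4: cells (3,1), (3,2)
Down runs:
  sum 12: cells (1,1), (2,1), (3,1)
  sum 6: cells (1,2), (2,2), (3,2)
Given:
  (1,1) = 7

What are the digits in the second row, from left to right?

4 2

4 in 2 cells must be {1,3}; 6 in 3 cells must be {1,2,3}.
(1,2) = 8 − 7 = 1 completes the 8 across.
Given what's placed, (2,2) must be 2 to fit the 6 across and 6 down.
(3,2) = 6 − 3 = 3 completes the 6 down.
(2,1) = 6 − 2 = 4 completes the 6 across.
(3,1) = 4 − 3 = 1 completes the 4 across.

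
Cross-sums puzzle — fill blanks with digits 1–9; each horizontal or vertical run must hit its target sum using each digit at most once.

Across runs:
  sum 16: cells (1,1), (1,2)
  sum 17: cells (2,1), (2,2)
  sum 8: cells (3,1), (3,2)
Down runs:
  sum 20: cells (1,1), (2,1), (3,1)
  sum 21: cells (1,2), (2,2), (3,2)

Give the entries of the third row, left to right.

3 5

16 in 2 cells must be {7,9}; 17 in 2 cells must be {8,9}.
Nothing is forced directly, so branch on (1,1), whose candidates are 7 or 9. If (1,1) = 7: that forces (1,2) = 9, (2,2) = 8, (3,1) = 5, after which (3,2) would have to be in {3} for the 8 across but in {4} for the 21 down — contradiction. So (1,1) = 9.
(1,2) = 16 − 9 = 7 completes the 16 across.
Given what's placed, (2,1) must be 8 to fit the 17 across and 20 down.
(2,2) = 17 − 8 = 9 completes the 17 across.
(3,1) = 20 − 17 = 3 completes the 20 down.
(3,2) = 8 − 3 = 5 completes the 8 across.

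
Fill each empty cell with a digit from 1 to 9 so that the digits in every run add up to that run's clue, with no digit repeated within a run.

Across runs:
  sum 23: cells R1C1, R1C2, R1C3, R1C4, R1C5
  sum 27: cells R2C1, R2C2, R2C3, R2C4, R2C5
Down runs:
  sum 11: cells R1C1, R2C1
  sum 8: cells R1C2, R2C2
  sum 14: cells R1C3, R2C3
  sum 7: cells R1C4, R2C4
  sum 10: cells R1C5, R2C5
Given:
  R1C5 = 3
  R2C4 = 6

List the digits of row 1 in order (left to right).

R1C4 = 7 − 6 = 1 completes the 7 down.
R2C5 = 10 − 3 = 7 completes the 10 down.
Nothing is forced directly, so branch on R2C3, whose candidates are 5 or 8 or 9. If R2C3 = 5: that forces R1C3 = 9, R2C1 = 8, R2C2 = 1, after which R1C1 would have to be in {2,4,6,8} for the 23 across but in {3} for the 11 down — contradiction. If R2C3 = 8: that forces R1C3 = 6, R1C2 = 5, after which R2C2 would have to be in {1,2,4,5} for the 27 across but in {3} for the 8 down — contradiction. So R2C3 = 9.
R1C3 = 14 − 9 = 5 completes the 14 down.
R1C2 = 6: the only remaining digit allowed by both the 23 across and the 8 down.
R2C2 = 8 − 6 = 2 completes the 8 down.
R1C1 = 23 − 15 = 8 completes the 23 across.
R2C1 = 27 − 24 = 3 completes the 27 across.

8 6 5 1 3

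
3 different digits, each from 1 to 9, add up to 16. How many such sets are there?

8

3 distinct digits from 1–9 sum between 6 and 24.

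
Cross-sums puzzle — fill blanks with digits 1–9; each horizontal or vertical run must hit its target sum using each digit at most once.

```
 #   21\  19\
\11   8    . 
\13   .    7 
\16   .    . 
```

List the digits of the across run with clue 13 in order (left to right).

6 7

16 in 2 cells must be {7,9}.
R1C2 = 11 − 8 = 3 completes the 11 across.
R2C1 = 13 − 7 = 6 completes the 13 across.
R3C1 = 21 − 14 = 7 completes the 21 down.
R3C2 = 16 − 7 = 9 completes the 16 across.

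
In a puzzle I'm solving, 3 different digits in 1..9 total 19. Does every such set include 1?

No

Counterexample: {2,8,9} sums to 19 without using 1.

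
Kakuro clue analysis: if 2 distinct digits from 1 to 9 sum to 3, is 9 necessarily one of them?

No

The only way to make 3 from 2 distinct digits is {1,2}, which does not contain 9.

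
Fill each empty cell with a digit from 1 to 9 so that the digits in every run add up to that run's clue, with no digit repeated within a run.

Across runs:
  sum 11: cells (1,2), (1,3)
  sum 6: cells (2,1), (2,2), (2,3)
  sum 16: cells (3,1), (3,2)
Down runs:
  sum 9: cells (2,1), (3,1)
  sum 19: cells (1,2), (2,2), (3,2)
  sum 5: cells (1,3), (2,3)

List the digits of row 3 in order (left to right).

7 9

6 in 3 cells must be {1,2,3}; 16 in 2 cells must be {7,9}.
The 16 across and the 9 down share only 7, so (3,1) = 7.
(3,2) = 16 − 7 = 9 completes the 16 across.
(2,1) = 9 − 7 = 2 completes the 9 down.
(2,2) = 3: the only remaining digit allowed by both the 6 across and the 19 down.
(2,3) = 6 − 5 = 1 completes the 6 across.
(1,2) = 19 − 12 = 7 completes the 19 down.
(1,3) = 11 − 7 = 4 completes the 11 across.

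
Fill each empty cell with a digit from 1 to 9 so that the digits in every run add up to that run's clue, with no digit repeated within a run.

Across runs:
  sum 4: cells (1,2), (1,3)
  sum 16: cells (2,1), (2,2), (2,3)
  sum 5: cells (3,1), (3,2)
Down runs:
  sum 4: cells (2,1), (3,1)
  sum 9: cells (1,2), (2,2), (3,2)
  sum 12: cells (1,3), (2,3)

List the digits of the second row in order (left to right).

1 6 9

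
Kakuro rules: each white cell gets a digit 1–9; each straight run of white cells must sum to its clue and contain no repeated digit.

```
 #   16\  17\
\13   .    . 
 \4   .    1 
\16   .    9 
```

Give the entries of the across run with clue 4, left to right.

3 1

4 in 2 cells must be {1,3}; 16 in 2 cells must be {7,9}.
R1C2 = 17 − 10 = 7 completes the 17 down.
R2C1 = 4 − 1 = 3 completes the 4 across.
R3C1 = 16 − 9 = 7 completes the 16 across.
R1C1 = 13 − 7 = 6 completes the 13 across.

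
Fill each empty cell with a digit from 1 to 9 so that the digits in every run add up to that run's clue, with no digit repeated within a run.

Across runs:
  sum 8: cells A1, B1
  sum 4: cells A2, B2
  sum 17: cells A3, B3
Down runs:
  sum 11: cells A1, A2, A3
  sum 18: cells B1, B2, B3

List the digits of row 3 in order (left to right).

4 in 2 cells must be {1,3}; 17 in 2 cells must be {8,9}.
The 17 across and the 11 down share only 8, so A3 = 8.
B3 = 17 − 8 = 9 completes the 17 across.
Given what's placed, A2 must be 1 to fit the 4 across and 11 down.
B2 = 4 − 1 = 3 completes the 4 across.
A1 = 11 − 9 = 2 completes the 11 down.
B1 = 8 − 2 = 6 completes the 8 across.

8, 9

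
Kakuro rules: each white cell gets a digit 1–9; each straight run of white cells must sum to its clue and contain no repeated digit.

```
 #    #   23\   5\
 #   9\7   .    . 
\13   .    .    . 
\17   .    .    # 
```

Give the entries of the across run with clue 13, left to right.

1 8 4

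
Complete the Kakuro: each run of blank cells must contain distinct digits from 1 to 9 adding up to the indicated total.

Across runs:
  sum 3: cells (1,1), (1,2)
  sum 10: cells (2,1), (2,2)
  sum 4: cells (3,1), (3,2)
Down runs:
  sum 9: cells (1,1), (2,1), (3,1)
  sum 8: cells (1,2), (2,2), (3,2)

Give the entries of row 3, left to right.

1, 3

3 in 2 cells must be {1,2}; 4 in 2 cells must be {1,3}.
Nothing is forced directly, so branch on (3,2), whose candidates are 1 or 3. If (3,2) = 1: that forces (1,2) = 2, after which (2,2) would have to be in {1,2,3,4,6,7,8,9} for the 10 across but in {5} for the 8 down — contradiction. So (3,2) = 3.
Given what's placed, (1,2) must be 1 to fit the 3 across and 8 down.
(2,2) = 8 − 4 = 4 completes the 8 down.
(3,1) = 4 − 3 = 1 completes the 4 across.
(1,1) = 3 − 1 = 2 completes the 3 across.
(2,1) = 10 − 4 = 6 completes the 10 across.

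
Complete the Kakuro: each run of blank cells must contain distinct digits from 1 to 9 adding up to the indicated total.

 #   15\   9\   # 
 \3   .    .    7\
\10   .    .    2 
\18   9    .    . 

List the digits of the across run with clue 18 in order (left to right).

3 in 2 cells must be {1,2}.
R3C3 = 7 − 2 = 5 completes the 7 down.
R3C2 = 18 − 14 = 4 completes the 18 across.
Given what's placed, R1C2 must be 2 to fit the 3 across and 9 down.
R2C2 = 9 − 6 = 3 completes the 9 down.
R1C1 = 3 − 2 = 1 completes the 3 across.
R2C1 = 10 − 5 = 5 completes the 10 across.

9, 4, 5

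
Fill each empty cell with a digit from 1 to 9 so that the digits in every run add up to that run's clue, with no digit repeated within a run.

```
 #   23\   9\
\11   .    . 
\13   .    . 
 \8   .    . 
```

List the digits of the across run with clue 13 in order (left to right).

23 in 3 cells must be {6,8,9}.
The 8 across and the 23 down share only 6, so R3C1 = 6.
R3C2 = 8 − 6 = 2 completes the 8 across.
Nothing is forced directly, so branch on R1C1, whose candidates are 8 or 9. If R1C1 = 9: then R1C2 would have to be in {2} for the 11 across but in {1,3,4,6} for the 9 down — contradiction. So R1C1 = 8.
R1C2 = 11 − 8 = 3 completes the 11 across.
R2C1 = 23 − 14 = 9 completes the 23 down.
R2C2 = 13 − 9 = 4 completes the 13 across.

9 4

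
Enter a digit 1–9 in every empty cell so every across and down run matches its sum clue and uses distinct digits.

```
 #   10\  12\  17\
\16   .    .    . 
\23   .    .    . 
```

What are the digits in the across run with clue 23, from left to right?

6 9 8

23 in 3 cells must be {6,8,9}; 17 in 2 cells must be {8,9}.
Nothing is forced directly, so branch on R1C3, whose candidates are 8 or 9. If R1C3 = 8: that forces R2C3 = 9, R2C2 = 8, after which R1C2 would have to be in {1,2,3,5,6,7} for the 16 across but in {4} for the 12 down — contradiction. So R1C3 = 9.
R2C3 = 17 − 9 = 8 completes the 17 down.
Given what's placed, R2C2 must be 9 to fit the 23 across and 12 down.
R1C2 = 12 − 9 = 3 completes the 12 down.
R2C1 = 23 − 17 = 6 completes the 23 across.
R1C1 = 16 − 12 = 4 completes the 16 across.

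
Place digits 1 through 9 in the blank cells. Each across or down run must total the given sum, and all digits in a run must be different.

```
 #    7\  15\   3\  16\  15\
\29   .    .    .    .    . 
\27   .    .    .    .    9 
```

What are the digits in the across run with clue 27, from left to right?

2, 8, 1, 7, 9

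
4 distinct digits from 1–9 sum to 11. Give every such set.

4 distinct digits from 1–9 sum between 10 and 30.
Only one set works: {1,2,3,5}.

{1,2,3,5}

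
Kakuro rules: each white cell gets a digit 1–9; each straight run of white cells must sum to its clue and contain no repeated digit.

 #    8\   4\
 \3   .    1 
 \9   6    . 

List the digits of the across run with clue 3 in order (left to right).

2, 1

3 in 2 cells must be {1,2}; 4 in 2 cells must be {1,3}.
R1C1 = 3 − 1 = 2 completes the 3 across.
R2C2 = 9 − 6 = 3 completes the 9 across.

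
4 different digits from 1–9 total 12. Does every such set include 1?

Every partition of 12 into 4 distinct digits includes 1: {1,2,3,6}, {1,2,4,5}.

Yes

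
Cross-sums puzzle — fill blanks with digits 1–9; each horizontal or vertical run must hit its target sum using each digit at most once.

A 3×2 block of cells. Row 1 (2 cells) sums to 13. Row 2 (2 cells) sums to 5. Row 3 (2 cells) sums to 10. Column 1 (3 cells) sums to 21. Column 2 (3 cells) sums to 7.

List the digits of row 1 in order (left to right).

7 in 3 cells must be {1,2,4}.
The 13 across and the 7 down share only 4, so (1,2) = 4.
The 5 across and the 21 down share only 4, so (2,1) = 4.
(2,2) = 5 − 4 = 1 completes the 5 across.
(3,2) = 7 − 5 = 2 completes the 7 down.
(1,1) = 13 − 4 = 9 completes the 13 across.
(3,1) = 10 − 2 = 8 completes the 10 across.

9, 4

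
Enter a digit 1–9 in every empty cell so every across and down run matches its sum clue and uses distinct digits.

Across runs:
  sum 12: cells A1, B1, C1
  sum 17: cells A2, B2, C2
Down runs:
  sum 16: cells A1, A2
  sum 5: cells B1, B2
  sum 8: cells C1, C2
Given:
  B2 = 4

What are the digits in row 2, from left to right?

7, 4, 6

16 in 2 cells must be {7,9}.
B1 = 5 − 4 = 1 completes the 5 down.
Given what's placed, A2 must be 7 to fit the 17 across and 16 down.
C2 = 17 − 11 = 6 completes the 17 across.
A1 = 16 − 7 = 9 completes the 16 down.
C1 = 12 − 10 = 2 completes the 12 across.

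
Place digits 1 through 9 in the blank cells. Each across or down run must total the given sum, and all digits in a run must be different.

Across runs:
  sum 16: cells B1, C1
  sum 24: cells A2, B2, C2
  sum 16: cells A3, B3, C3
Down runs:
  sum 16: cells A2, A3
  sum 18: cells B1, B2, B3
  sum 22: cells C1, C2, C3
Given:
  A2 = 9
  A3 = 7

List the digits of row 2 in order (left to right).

9, 8, 7

16 in 2 cells must be {7,9}; 24 in 3 cells must be {7,8,9}.
Nothing is forced directly, so branch on B1, whose candidates are 7 or 9. If B1 = 9: that forces C1 = 7, after which C2 would have to be in {7,8} for the 24 across but in {6,9} for the 22 down — contradiction. So B1 = 7.
C1 = 16 − 7 = 9 completes the 16 across.
Given what's placed, B2 must be 8 to fit the 24 across and 18 down.
C2 = 24 − 17 = 7 completes the 24 across.
B3 = 18 − 15 = 3 completes the 18 down.
C3 = 16 − 10 = 6 completes the 16 across.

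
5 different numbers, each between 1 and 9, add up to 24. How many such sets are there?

11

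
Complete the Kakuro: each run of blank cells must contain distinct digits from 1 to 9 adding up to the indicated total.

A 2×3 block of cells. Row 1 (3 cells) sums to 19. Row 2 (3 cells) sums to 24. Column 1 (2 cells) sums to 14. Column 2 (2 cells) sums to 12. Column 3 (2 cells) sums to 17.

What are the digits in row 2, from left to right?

8 7 9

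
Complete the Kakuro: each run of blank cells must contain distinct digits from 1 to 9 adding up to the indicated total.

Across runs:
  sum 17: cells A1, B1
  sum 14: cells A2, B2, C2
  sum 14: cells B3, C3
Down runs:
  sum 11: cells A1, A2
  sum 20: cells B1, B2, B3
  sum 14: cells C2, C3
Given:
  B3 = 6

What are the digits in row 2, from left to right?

17 in 2 cells must be {8,9}.
B1 = 9: the only remaining digit allowed by both the 17 across and the 20 down.
B2 = 20 − 15 = 5 completes the 20 down.
C3 = 14 − 6 = 8 completes the 14 across.
A1 = 17 − 9 = 8 completes the 17 across.
A2 = 11 − 8 = 3 completes the 11 down.
C2 = 14 − 8 = 6 completes the 14 across.

3 5 6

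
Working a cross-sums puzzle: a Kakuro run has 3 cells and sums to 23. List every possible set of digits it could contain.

3 distinct digits from 1–9 sum between 6 and 24.
Only one set works: {6,8,9}.

{6,8,9}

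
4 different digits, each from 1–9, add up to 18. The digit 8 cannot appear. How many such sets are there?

7

4 distinct digits from 1–9 sum between 10 and 30.
Dropping sets that contain 8.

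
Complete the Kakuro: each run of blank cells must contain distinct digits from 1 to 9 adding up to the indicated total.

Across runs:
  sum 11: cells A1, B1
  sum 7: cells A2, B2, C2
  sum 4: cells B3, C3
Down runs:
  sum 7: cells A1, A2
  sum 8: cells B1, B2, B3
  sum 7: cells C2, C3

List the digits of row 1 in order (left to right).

6 5

7 in 3 cells must be {1,2,4}; 4 in 2 cells must be {1,3}.
Nothing is forced directly, so branch on C3, whose candidates are 1 or 3. If C3 = 1: then C2 would have to be in {1,2,4} for the 7 across but in {6} for the 7 down — contradiction. So C3 = 3.
C2 = 7 − 3 = 4 completes the 7 down.
B3 = 4 − 3 = 1 completes the 4 across.
B2 = 2: the only remaining digit allowed by both the 7 across and the 8 down.
B1 = 8 − 3 = 5 completes the 8 down.
A2 = 7 − 6 = 1 completes the 7 across.
A1 = 11 − 5 = 6 completes the 11 across.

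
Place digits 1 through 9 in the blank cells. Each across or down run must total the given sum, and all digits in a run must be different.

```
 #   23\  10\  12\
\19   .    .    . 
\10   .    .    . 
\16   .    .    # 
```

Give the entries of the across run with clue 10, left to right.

6, 1, 3

16 in 2 cells must be {7,9}; 23 in 3 cells must be {6,8,9}.
Only 6 fits R2C1 under both its across sum 10 and down sum 23.
Given what's placed, R2C3 must be 3 to fit the 10 across and 12 down.
R3C1 = 9: the only remaining digit allowed by both the 16 across and the 23 down.
R3C2 = 16 − 9 = 7 completes the 16 across.
R1C1 = 23 − 15 = 8 completes the 23 down.
Given what's placed, R1C2 must be 2 to fit the 19 across and 10 down.
R1C3 = 19 − 10 = 9 completes the 19 across.
R2C2 = 10 − 9 = 1 completes the 10 across.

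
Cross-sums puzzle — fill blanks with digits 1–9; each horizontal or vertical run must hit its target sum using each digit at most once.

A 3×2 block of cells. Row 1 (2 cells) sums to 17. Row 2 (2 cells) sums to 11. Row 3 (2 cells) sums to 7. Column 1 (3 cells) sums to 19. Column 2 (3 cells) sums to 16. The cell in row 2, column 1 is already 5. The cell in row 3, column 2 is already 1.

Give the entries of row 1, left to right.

8 9

17 in 2 cells must be {8,9}.
Given what's placed, (1,1) must be 8 to fit the 17 across and 19 down.
(1,2) = 17 − 8 = 9 completes the 17 across.
(2,2) = 11 − 5 = 6 completes the 11 across.
(3,1) = 7 − 1 = 6 completes the 7 across.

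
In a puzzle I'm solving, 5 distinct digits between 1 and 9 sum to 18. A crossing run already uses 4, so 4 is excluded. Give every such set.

{1,2,3,5,7}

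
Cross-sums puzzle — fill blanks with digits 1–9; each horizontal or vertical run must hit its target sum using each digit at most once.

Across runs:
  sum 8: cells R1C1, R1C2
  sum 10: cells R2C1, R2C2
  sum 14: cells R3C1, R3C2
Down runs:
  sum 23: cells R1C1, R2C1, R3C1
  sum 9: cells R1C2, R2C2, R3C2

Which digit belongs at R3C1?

23 in 3 cells must be {6,8,9}.
The 8 across and the 23 down share only 6, so R1C1 = 6.
R1C2 = 8 − 6 = 2 completes the 8 across.
Given what's placed, R3C2 must be 6 to fit the 14 across and 9 down.
R2C2 = 9 − 8 = 1 completes the 9 down.
R3C1 = 14 − 6 = 8 completes the 14 across.
R2C1 = 10 − 1 = 9 completes the 10 across.

8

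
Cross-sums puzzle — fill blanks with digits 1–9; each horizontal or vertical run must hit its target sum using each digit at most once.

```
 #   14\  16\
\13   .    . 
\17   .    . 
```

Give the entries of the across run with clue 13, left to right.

6 7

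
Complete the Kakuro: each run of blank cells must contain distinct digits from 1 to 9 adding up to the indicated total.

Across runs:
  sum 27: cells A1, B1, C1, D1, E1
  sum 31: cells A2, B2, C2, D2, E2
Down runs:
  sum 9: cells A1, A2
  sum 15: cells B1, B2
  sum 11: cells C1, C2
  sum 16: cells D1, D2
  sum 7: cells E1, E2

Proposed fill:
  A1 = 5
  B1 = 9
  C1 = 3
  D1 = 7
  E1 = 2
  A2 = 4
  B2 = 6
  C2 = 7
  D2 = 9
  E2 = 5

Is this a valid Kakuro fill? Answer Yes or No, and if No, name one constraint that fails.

No — the down run C1–C2 sums to 10, not 11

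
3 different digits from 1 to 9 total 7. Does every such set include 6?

No

The only way to make 7 from 3 distinct digits is {1,2,4}, which does not contain 6.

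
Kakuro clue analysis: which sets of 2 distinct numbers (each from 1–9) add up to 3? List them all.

2 distinct digits from 1–9 sum between 3 and 17.
Only one set works: {1,2}.

{1,2}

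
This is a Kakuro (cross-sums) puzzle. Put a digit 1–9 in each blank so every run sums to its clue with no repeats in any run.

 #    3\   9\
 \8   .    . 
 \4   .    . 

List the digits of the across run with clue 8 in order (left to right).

2, 6

4 in 2 cells must be {1,3}; 3 in 2 cells must be {1,2}.
The 4 across and the 3 down share only 1, so R2C1 = 1.
R2C2 = 4 − 1 = 3 completes the 4 across.
R1C1 = 3 − 1 = 2 completes the 3 down.
R1C2 = 8 − 2 = 6 completes the 8 across.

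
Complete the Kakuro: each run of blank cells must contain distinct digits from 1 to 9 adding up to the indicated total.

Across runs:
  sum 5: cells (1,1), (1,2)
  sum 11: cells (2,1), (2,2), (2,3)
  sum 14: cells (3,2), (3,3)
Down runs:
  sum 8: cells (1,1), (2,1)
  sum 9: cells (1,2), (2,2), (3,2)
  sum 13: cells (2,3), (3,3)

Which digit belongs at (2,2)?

Nothing is forced directly, so branch on (3,2), whose candidates are 5 or 6. If (3,2) = 6: that forces (3,3) = 8, (2,3) = 5, (2,1) = 2, after which (2,2) would have to be in {4} for the 11 across but in {1,2} for the 9 down — contradiction. So (3,2) = 5.
(3,3) = 14 − 5 = 9 completes the 14 across.
(2,3) = 13 − 9 = 4 completes the 13 down.
(2,2) = 1: the only remaining digit allowed by both the 11 across and the 9 down.
(1,2) = 9 − 6 = 3 completes the 9 down.
(2,1) = 11 − 5 = 6 completes the 11 across.
(1,1) = 5 − 3 = 2 completes the 5 across.

1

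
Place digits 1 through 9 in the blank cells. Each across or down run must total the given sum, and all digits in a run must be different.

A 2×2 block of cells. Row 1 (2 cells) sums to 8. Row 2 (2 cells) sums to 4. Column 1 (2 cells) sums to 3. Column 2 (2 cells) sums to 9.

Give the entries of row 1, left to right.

4 in 2 cells must be {1,3}; 3 in 2 cells must be {1,2}.
The 4 across and the 3 down share only 1, so (2,1) = 1.
(2,2) = 4 − 1 = 3 completes the 4 across.
(1,1) = 3 − 1 = 2 completes the 3 down.
(1,2) = 8 − 2 = 6 completes the 8 across.

2 6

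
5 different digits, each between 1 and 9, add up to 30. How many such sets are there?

6

5 distinct digits from 1–9 sum between 15 and 35.
Enumerating: {1,5,7,8,9}, {2,4,7,8,9}, {2,5,6,8,9}, {3,4,6,8,9}, {3,5,6,7,9}, {4,5,6,7,8}.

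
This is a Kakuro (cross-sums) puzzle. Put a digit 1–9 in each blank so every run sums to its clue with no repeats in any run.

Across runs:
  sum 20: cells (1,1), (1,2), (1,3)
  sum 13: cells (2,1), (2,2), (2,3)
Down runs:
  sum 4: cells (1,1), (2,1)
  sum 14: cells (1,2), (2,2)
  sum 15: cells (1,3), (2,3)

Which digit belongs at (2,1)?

1

4 in 2 cells must be {1,3}.
The 20 across and the 4 down share only 3, so (1,1) = 3.
(2,1) = 4 − 3 = 1 completes the 4 down.
Nothing is forced directly, so branch on (1,2), whose candidates are 8 or 9. If (1,2) = 8: that forces (1,3) = 9, after which (2,2) would have to be in {3,4,5,7,8,9} for the 13 across but in {6} for the 14 down — contradiction. So (1,2) = 9.
(1,3) = 20 − 12 = 8 completes the 20 across.
(2,2) = 14 − 9 = 5 completes the 14 down.
(2,3) = 13 − 6 = 7 completes the 13 across.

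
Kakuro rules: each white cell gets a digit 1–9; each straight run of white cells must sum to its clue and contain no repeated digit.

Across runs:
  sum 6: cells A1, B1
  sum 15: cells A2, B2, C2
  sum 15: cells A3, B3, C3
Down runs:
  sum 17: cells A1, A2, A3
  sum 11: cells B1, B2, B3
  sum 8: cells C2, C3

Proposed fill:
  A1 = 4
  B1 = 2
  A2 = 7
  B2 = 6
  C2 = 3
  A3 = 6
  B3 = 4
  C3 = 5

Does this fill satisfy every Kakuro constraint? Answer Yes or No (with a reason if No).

No — the across run A2–C2 sums to 16, not 15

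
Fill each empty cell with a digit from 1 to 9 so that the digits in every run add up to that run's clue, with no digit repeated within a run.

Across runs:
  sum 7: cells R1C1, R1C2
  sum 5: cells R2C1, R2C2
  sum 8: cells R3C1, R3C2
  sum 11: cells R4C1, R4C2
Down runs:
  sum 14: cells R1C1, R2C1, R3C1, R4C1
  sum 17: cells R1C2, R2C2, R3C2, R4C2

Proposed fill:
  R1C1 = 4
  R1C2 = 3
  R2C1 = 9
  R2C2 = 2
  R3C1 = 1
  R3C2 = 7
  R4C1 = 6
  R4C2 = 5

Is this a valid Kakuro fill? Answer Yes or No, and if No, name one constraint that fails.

No — the down run R1C1–R4C1 sums to 20, not 14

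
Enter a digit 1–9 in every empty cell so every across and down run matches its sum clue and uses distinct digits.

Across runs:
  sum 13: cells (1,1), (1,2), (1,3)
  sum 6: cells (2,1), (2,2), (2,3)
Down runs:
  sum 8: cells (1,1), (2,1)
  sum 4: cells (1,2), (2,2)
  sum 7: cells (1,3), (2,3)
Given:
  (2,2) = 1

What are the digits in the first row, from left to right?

6 in 3 cells must be {1,2,3}; 4 in 2 cells must be {1,3}.
(1,2) = 4 − 1 = 3 completes the 4 down.
No cell is forced outright now. (2,1) can only be 2 or 3 (the digits allowed by both its 6 across and its 8 down). If (2,1) = 3: then (1,1) would have to be in {1,2,4,6,8,9} for the 13 across but in {5} for the 8 down — contradiction. So (2,1) = 2.
(1,1) = 8 − 2 = 6 completes the 8 down.
(1,3) = 13 − 9 = 4 completes the 13 across.
(2,3) = 6 − 3 = 3 completes the 6 across.

6 3 4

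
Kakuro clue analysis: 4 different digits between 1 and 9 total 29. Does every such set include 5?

Yes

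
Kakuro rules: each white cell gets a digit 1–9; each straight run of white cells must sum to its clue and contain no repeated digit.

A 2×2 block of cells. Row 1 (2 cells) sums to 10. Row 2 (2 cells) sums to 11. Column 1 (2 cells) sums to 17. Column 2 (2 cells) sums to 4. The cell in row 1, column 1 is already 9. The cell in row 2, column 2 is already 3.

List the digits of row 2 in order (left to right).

8 3

17 in 2 cells must be {8,9}; 4 in 2 cells must be {1,3}.
(1,2) = 10 − 9 = 1 completes the 10 across.
(2,1) = 11 − 3 = 8 completes the 11 across.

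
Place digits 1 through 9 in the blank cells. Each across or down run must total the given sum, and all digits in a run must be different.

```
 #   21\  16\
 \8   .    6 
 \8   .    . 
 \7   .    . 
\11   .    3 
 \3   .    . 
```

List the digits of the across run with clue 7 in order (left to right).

3 4

3 in 2 cells must be {1,2}; 16 in 5 cells must be {1,2,3,4,6}.
R1C1 = 8 − 6 = 2 completes the 8 across.
R4C1 = 11 − 3 = 8 completes the 11 across.
R5C1 = 1: the only remaining digit allowed by both the 3 across and the 21 down.
R5C2 = 3 − 1 = 2 completes the 3 across.
Given what's placed, R2C2 must be 1 to fit the 8 across and 16 down.
R3C2 = 16 − 12 = 4 completes the 16 down.
R2C1 = 8 − 1 = 7 completes the 8 across.
R3C1 = 7 − 4 = 3 completes the 7 across.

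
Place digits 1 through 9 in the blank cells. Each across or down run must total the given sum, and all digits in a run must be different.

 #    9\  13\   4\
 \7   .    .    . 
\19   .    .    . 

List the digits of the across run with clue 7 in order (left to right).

2, 4, 1

7 in 3 cells must be {1,2,4}; 4 in 2 cells must be {1,3}.
The 7 across and the 13 down share only 4, so R1C2 = 4.
Given what's placed, R1C3 must be 1 to fit the 7 across and 4 down.
R2C2 = 13 − 4 = 9 completes the 13 down.
R2C3 = 4 − 1 = 3 completes the 4 down.
R1C1 = 7 − 5 = 2 completes the 7 across.
R2C1 = 19 − 12 = 7 completes the 19 across.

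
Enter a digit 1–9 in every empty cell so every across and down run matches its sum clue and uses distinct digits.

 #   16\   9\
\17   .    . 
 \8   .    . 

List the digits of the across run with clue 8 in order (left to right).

7 1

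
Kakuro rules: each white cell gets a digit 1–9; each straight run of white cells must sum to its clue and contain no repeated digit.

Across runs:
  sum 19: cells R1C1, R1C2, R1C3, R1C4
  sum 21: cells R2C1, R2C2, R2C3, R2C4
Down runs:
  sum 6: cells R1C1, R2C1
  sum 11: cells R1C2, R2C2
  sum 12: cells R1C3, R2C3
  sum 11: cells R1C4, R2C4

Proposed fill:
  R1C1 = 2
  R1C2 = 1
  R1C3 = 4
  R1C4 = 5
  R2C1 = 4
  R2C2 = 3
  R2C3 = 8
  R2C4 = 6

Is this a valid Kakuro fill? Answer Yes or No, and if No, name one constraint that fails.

No — the down run R1C2–R2C2 sums to 4, not 11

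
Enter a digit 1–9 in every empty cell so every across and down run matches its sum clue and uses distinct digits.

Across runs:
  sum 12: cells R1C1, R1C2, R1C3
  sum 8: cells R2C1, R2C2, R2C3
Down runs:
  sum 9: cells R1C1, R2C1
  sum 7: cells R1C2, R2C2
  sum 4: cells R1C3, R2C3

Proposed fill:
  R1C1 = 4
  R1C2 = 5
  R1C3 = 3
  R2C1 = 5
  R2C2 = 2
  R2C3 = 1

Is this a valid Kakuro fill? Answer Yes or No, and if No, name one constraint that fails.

Yes

Across: 4+5+3=12; 5+2+1=8. Down: 4+5=9; 5+2=7; 3+1=4. No digit repeats within any run.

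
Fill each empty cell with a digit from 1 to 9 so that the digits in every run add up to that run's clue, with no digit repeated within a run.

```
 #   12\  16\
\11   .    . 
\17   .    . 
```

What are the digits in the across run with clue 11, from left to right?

17 in 2 cells must be {8,9}; 16 in 2 cells must be {7,9}.
The 17 across and the 16 down share only 9, so R2C2 = 9.
R1C2 = 16 − 9 = 7 completes the 16 down.
R2C1 = 17 − 9 = 8 completes the 17 across.
R1C1 = 11 − 7 = 4 completes the 11 across.

4 7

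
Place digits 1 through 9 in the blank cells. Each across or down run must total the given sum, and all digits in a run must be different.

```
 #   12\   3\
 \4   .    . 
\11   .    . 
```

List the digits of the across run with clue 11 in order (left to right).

9, 2

4 in 2 cells must be {1,3}; 3 in 2 cells must be {1,2}.
The 4 across and the 12 down share only 3, so R1C1 = 3.
R1C2 = 4 − 3 = 1 completes the 4 across.
R2C1 = 12 − 3 = 9 completes the 12 down.
R2C2 = 11 − 9 = 2 completes the 11 across.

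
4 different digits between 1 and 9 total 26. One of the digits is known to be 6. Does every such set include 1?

No

Counterexample: {3,6,8,9} sums to 26 under that restriction without using 1.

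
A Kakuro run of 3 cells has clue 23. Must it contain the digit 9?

The only way to make 23 from 3 distinct digits is {6,8,9}, which contains 9.

Yes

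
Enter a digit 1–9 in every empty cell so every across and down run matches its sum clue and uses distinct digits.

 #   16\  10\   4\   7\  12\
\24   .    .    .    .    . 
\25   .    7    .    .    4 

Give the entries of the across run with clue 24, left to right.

16 in 2 cells must be {7,9}; 4 in 2 cells must be {1,3}.
R1C2 = 10 − 7 = 3 completes the 10 down.
R1C3 = 1: the only remaining digit allowed by both the 24 across and the 4 down.
R1C5 = 12 − 4 = 8 completes the 12 down.
R2C1 = 9: the only remaining digit allowed by both the 25 across and the 16 down.
R2C3 = 4 − 1 = 3 completes the 4 down.
R2C4 = 25 − 23 = 2 completes the 25 across.
R1C1 = 16 − 9 = 7 completes the 16 down.
R1C4 = 24 − 19 = 5 completes the 24 across.

7, 3, 1, 5, 8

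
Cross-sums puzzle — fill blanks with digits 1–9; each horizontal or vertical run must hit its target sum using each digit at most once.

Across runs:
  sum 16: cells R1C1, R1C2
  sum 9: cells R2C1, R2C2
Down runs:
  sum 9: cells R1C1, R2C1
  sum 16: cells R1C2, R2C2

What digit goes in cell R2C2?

7

16 in 2 cells must be {7,9}.
The 16 across and the 9 down share only 7, so R1C1 = 7.
R1C2 = 16 − 7 = 9 completes the 16 across.
R2C1 = 9 − 7 = 2 completes the 9 down.
R2C2 = 9 − 2 = 7 completes the 9 across.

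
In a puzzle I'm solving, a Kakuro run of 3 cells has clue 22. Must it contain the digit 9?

Yes

Every partition of 22 into 3 distinct digits includes 9: {5,8,9}, {6,7,9}.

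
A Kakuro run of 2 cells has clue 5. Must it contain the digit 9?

Counterexample: {1,4} sums to 5 without using 9.

No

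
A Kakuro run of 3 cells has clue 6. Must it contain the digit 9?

No

The only way to make 6 from 3 distinct digits is {1,2,3}, which does not contain 9.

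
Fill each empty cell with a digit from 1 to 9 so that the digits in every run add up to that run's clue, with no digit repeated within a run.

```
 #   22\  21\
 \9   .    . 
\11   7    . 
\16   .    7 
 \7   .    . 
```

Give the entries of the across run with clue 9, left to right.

16 in 2 cells must be {7,9}.
R2C2 = 11 − 7 = 4 completes the 11 across.
R3C1 = 16 − 7 = 9 completes the 16 across.
Nothing is forced directly, so branch on R4C2, whose candidates are 1 or 2. If R4C2 = 1: then R1C2 would have to be in {1,2,3,4,5,6,7,8} for the 9 across but in {9} for the 21 down — contradiction. So R4C2 = 2.
R1C2 = 21 − 13 = 8 completes the 21 down.
R4C1 = 7 − 2 = 5 completes the 7 across.
R1C1 = 9 − 8 = 1 completes the 9 across.

1, 8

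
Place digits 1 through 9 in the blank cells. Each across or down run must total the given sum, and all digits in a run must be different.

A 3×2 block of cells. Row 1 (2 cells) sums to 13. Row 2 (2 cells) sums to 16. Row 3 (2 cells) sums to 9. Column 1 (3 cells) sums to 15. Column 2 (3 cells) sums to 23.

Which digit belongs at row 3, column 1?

3

16 in 2 cells must be {7,9}; 23 in 3 cells must be {6,8,9}.
The 16 across and the 23 down share only 9, so (2,2) = 9.
(2,1) = 16 − 9 = 7 completes the 16 across.
Nothing is forced directly, so branch on (1,1), whose candidates are 5 or 6. If (1,1) = 6: then (1,2) would have to be in {7} for the 13 across but in {6,8} for the 23 down — contradiction. So (1,1) = 5.
(1,2) = 13 − 5 = 8 completes the 13 across.
(3,1) = 15 − 12 = 3 completes the 15 down.
(3,2) = 9 − 3 = 6 completes the 9 across.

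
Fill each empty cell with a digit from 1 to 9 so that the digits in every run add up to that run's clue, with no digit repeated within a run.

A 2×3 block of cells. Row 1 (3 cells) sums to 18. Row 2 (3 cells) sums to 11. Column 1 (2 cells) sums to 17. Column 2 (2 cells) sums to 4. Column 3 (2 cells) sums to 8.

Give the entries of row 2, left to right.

17 in 2 cells must be {8,9}; 4 in 2 cells must be {1,3}.
The 11 across and the 17 down share only 8, so (2,1) = 8.
Given what's placed, (2,2) must be 1 to fit the 11 across and 4 down.
(2,3) = 11 − 9 = 2 completes the 11 across.
(1,1) = 17 − 8 = 9 completes the 17 down.
(1,2) = 4 − 1 = 3 completes the 4 down.
(1,3) = 18 − 12 = 6 completes the 18 across.

8 1 2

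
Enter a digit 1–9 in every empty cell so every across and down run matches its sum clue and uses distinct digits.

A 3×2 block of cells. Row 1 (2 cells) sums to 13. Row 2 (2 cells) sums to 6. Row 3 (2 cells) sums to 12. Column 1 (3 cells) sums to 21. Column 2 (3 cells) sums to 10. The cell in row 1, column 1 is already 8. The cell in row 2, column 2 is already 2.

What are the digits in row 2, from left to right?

4 2

(1,2) = 13 − 8 = 5 completes the 13 across.
(2,1) = 6 − 2 = 4 completes the 6 across.
(3,1) = 21 − 12 = 9 completes the 21 down.
(3,2) = 12 − 9 = 3 completes the 12 across.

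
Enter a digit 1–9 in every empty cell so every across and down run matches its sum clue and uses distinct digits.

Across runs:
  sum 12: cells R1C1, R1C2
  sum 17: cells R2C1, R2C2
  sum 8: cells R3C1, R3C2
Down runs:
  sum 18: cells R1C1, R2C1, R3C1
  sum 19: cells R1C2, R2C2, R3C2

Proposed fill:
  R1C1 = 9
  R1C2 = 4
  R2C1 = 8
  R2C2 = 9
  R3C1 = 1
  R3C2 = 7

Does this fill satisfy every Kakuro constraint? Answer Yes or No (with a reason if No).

No — the down run R1C2–R3C2 sums to 20, not 19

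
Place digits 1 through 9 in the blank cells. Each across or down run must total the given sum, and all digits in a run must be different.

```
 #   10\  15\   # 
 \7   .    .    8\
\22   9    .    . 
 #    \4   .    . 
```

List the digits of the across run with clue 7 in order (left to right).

4 in 2 cells must be {1,3}.
R1C1 = 10 − 9 = 1 completes the 10 down.
R1C2 = 7 − 1 = 6 completes the 7 across.
R3C2 = 1: the only remaining digit allowed by both the 4 across and the 15 down.
R3C3 = 4 − 1 = 3 completes the 4 across.
R2C2 = 15 − 7 = 8 completes the 15 down.
R2C3 = 22 − 17 = 5 completes the 22 across.

1 6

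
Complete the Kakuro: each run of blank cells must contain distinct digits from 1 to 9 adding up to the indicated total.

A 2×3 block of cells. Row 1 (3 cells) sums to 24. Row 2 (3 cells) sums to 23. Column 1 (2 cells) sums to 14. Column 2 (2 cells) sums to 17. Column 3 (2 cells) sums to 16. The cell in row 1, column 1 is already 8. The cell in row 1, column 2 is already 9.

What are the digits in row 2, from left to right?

6 8 9

24 in 3 cells must be {7,8,9}; 23 in 3 cells must be {6,8,9}; 17 in 2 cells must be {8,9}.
(1,3) = 24 − 17 = 7 completes the 24 across.
(2,1) = 14 − 8 = 6 completes the 14 down.
(2,2) = 17 − 9 = 8 completes the 17 down.
(2,3) = 23 − 14 = 9 completes the 23 across.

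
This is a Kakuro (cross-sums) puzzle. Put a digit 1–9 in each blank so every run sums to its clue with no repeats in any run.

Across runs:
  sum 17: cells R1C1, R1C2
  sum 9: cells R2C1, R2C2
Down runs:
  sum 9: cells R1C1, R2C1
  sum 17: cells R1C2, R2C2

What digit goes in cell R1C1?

8

17 in 2 cells must be {8,9}.
The 17 across and the 9 down share only 8, so R1C1 = 8.
R1C2 = 17 − 8 = 9 completes the 17 across.
R2C1 = 9 − 8 = 1 completes the 9 down.
R2C2 = 9 − 1 = 8 completes the 9 across.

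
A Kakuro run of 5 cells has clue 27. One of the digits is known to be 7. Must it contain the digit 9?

Counterexample: {1,5,6,7,8} sums to 27 under that restriction without using 9.

No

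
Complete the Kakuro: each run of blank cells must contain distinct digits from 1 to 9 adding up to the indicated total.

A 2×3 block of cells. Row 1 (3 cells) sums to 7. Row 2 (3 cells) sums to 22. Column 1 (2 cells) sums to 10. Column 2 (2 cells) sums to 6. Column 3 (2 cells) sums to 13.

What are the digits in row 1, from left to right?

7 in 3 cells must be {1,2,4}.
The 7 across and the 13 down share only 4, so (1,3) = 4.
The 22 across and the 6 down share only 5, so (2,2) = 5.
(2,3) = 13 − 4 = 9 completes the 13 down.
(1,2) = 6 − 5 = 1 completes the 6 down.
(2,1) = 22 − 14 = 8 completes the 22 across.
(1,1) = 7 − 5 = 2 completes the 7 across.

2 1 4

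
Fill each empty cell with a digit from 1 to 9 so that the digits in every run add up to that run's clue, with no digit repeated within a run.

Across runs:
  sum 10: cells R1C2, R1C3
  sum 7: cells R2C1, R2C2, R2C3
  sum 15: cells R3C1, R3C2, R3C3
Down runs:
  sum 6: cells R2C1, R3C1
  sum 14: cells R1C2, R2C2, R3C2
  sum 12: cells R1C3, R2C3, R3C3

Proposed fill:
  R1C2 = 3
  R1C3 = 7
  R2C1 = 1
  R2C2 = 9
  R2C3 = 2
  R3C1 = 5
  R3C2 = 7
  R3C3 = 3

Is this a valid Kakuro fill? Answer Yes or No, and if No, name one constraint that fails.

No — the down run R1C2–R3C2 sums to 19, not 14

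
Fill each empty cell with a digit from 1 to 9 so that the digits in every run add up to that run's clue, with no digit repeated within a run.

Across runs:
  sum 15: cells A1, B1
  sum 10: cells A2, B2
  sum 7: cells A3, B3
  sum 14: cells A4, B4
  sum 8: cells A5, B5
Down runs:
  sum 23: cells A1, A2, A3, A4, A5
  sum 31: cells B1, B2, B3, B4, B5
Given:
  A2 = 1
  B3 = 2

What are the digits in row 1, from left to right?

B2 = 10 − 1 = 9 completes the 10 across.
A3 = 7 − 2 = 5 completes the 7 across.
Nothing is forced directly, so branch on B5, whose candidates are 5 or 7. If B5 = 7: that forces B1 = 8, B4 = 5, after which A5 would have to be in {1} for the 8 across but in {2,3,4,6,7,8,9} for the 23 down — contradiction. So B5 = 5.
B4 = 8: the only remaining digit allowed by both the 14 across and the 31 down.
A5 = 8 − 5 = 3 completes the 8 across.
B1 = 31 − 24 = 7 completes the 31 down.
A4 = 14 − 8 = 6 completes the 14 across.
A1 = 15 − 7 = 8 completes the 15 across.

8 7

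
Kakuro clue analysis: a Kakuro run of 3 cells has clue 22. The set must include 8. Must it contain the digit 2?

The only way to make 22 from 3 distinct digits under that restriction is {5,8,9}, which does not contain 2.

No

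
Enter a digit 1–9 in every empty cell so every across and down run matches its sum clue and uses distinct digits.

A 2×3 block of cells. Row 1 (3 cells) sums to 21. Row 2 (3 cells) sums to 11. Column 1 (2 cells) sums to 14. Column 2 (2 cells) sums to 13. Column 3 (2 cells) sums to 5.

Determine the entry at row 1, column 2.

The 21 across and the 5 down share only 4, so (1,3) = 4.
(2,3) = 5 − 4 = 1 completes the 5 down.
Nothing is forced directly, so branch on (2,1), whose candidates are 6 or 8. If (2,1) = 8: then (1,1) would have to be in {8,9} for the 21 across but in {6} for the 14 down — contradiction. So (2,1) = 6.
(1,1) = 14 − 6 = 8 completes the 14 down.
(1,2) = 21 − 12 = 9 completes the 21 across.
(2,2) = 11 − 7 = 4 completes the 11 across.

9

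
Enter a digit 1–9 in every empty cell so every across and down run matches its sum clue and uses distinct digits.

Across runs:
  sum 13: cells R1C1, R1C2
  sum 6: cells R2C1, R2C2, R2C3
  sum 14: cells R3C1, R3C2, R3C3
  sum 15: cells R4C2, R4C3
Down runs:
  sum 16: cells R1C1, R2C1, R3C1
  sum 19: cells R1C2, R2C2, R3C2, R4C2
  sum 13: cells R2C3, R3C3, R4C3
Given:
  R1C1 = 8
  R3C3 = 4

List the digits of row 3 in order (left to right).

6 in 3 cells must be {1,2,3}.
R1C2 = 13 − 8 = 5 completes the 13 across.
Nothing is forced directly, so branch on R2C1, whose candidates are 1 or 2 or 3. If R2C1 = 2: then R3C1 would have to be in {1,2,3,7,8,9} for the 14 across but in {6} for the 16 down — contradiction. If R2C1 = 3: then R3C1 would have to be in {1,2,3,7,8,9} for the 14 across but in {5} for the 16 down — contradiction. So R2C1 = 1.
R3C1 = 16 − 9 = 7 completes the 16 down.
R3C2 = 14 − 11 = 3 completes the 14 across.

7, 3, 4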